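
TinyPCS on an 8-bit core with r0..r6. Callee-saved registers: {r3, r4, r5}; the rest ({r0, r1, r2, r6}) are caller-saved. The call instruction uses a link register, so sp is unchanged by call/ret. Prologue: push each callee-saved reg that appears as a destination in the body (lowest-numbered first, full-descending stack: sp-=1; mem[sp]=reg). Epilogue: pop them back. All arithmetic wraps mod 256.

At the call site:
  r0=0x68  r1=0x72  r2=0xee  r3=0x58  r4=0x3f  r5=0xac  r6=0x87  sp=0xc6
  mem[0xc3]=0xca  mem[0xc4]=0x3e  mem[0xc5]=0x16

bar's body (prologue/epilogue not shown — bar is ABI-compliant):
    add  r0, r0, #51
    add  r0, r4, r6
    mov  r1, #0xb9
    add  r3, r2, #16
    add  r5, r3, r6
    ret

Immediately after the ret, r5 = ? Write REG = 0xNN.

REG = 0xac

prologue: push r3 → mem[0xc5]=0x58, sp=0xc5
prologue: push r5 → mem[0xc4]=0xac, sp=0xc4
body[0] add  r0, r0, #51 → r0=0x9b
body[1] add  r0, r4, r6 → r0=0xc6
body[2] mov  r1, #0xb9 → r1=0xb9
body[3] add  r3, r2, #16 → r3=0xfe
body[4] add  r5, r3, r6 → r5=0x85
epilogue: pop r5=0xac, sp=0xc5
epilogue: pop r3=0x58, sp=0xc6
r5 is callee-saved → restored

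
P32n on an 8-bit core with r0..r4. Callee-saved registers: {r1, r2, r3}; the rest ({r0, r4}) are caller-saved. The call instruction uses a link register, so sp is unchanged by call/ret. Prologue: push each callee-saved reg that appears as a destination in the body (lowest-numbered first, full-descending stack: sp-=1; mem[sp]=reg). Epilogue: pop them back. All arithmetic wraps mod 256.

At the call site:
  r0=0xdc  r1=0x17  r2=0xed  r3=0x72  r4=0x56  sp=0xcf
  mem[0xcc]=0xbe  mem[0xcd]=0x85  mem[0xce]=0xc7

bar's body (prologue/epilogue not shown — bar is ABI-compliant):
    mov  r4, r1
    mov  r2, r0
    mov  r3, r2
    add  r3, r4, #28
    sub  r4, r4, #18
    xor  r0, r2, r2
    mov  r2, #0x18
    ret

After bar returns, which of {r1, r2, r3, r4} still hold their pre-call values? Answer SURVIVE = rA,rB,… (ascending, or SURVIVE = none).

SURVIVE = r1,r2,r3

prologue: push r2 -> mem[0xce]=0xed, sp=0xce
prologue: push r3 -> mem[0xcd]=0x72, sp=0xcd
body[0] mov  r4, r1 -> r4=0x17
body[1] mov  r2, r0 -> r2=0xdc
body[2] mov  r3, r2 -> r3=0xdc
body[3] add  r3, r4, #28 -> r3=0x33
body[4] sub  r4, r4, #18 -> r4=0x05
body[5] xor  r0, r2, r2 -> r0=0x00
body[6] mov  r2, #0x18 -> r2=0x18
epilogue: pop r3=0x72, sp=0xce
epilogue: pop r2=0xed, sp=0xcf
r1: callee-saved, written=False
r2: callee-saved, written=True
r3: callee-saved, written=True
r4: caller-saved, written=True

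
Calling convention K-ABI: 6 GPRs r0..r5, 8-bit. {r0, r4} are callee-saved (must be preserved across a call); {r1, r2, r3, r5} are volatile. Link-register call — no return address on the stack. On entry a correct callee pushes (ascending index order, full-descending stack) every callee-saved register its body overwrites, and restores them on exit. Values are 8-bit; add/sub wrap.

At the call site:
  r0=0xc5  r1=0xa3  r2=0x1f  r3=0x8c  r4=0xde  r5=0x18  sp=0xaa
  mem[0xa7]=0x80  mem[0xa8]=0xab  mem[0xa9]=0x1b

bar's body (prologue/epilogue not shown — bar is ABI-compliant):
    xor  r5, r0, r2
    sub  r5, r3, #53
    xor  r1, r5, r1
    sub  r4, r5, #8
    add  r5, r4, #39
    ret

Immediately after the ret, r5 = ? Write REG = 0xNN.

prologue: push r4 -> mem[0xa9]=0xde, sp=0xa9
body[0] xor  r5, r0, r2 -> r5=0xda
body[1] sub  r5, r3, #53 -> r5=0x57
body[2] xor  r1, r5, r1 -> r1=0xf4
body[3] sub  r4, r5, #8 -> r4=0x4f
body[4] add  r5, r4, #39 -> r5=0x76
epilogue: pop r4=0xde, sp=0xaa
r5 is caller-saved -> body value

REG = 0x76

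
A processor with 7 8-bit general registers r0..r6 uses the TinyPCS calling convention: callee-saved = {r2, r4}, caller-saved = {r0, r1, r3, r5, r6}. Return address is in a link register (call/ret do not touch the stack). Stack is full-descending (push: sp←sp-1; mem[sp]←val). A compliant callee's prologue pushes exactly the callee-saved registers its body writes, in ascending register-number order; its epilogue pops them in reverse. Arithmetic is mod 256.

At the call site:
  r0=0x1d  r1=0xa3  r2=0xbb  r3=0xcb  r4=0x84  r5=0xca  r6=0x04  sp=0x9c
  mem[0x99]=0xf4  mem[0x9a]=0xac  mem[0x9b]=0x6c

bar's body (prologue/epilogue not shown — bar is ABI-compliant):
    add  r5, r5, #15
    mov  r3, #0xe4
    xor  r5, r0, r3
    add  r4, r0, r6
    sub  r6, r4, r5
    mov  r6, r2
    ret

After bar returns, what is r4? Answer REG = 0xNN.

REG = 0x84

prologue: push r4 -> mem[0x9b]=0x84, sp=0x9b
body[0] add  r5, r5, #15 -> r5=0xd9
body[1] mov  r3, #0xe4 -> r3=0xe4
body[2] xor  r5, r0, r3 -> r5=0xf9
body[3] add  r4, r0, r6 -> r4=0x21
body[4] sub  r6, r4, r5 -> r6=0x28
body[5] mov  r6, r2 -> r6=0xbb
epilogue: pop r4=0x84, sp=0x9c
r4 is callee-saved -> restored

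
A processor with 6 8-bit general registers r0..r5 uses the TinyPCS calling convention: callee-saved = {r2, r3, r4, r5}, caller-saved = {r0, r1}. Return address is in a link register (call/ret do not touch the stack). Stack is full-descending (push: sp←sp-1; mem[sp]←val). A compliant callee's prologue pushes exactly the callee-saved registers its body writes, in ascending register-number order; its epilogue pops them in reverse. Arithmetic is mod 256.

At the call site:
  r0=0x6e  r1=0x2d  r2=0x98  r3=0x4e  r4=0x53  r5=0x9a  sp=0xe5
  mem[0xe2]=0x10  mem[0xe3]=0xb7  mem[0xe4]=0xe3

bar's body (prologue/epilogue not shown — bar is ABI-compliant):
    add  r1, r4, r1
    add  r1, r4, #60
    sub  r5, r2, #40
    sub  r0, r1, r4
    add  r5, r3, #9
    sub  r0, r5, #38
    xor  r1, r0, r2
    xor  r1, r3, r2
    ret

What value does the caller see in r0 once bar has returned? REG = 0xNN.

REG = 0x31

prologue: push r5 → mem[0xe4]=0x9a, sp=0xe4
body[0] add  r1, r4, r1 → r1=0x80
body[1] add  r1, r4, #60 → r1=0x8f
body[2] sub  r5, r2, #40 → r5=0x70
body[3] sub  r0, r1, r4 → r0=0x3c
body[4] add  r5, r3, #9 → r5=0x57
body[5] sub  r0, r5, #38 → r0=0x31
body[6] xor  r1, r0, r2 → r1=0xa9
body[7] xor  r1, r3, r2 → r1=0xd6
epilogue: pop r5=0x9a, sp=0xe5
r0 is caller-saved → body value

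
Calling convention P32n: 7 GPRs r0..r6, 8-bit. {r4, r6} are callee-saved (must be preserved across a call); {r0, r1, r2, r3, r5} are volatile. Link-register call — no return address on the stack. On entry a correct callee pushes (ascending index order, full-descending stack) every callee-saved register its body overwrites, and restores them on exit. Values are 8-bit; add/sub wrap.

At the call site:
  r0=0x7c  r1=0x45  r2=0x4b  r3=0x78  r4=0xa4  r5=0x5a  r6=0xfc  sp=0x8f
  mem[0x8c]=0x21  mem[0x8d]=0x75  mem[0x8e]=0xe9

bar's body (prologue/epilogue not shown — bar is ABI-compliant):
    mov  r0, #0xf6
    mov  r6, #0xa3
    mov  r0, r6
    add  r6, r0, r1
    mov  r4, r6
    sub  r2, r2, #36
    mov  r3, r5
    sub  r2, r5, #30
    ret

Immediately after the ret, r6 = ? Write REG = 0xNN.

prologue: push r4 → mem[0x8e]=0xa4, sp=0x8e
prologue: push r6 → mem[0x8d]=0xfc, sp=0x8d
body[0] mov  r0, #0xf6 → r0=0xf6
body[1] mov  r6, #0xa3 → r6=0xa3
body[2] mov  r0, r6 → r0=0xa3
body[3] add  r6, r0, r1 → r6=0xe8
body[4] mov  r4, r6 → r4=0xe8
body[5] sub  r2, r2, #36 → r2=0x27
body[6] mov  r3, r5 → r3=0x5a
body[7] sub  r2, r5, #30 → r2=0x3c
epilogue: pop r6=0xfc, sp=0x8e
epilogue: pop r4=0xa4, sp=0x8f
r6 is callee-saved → restored

REG = 0xfc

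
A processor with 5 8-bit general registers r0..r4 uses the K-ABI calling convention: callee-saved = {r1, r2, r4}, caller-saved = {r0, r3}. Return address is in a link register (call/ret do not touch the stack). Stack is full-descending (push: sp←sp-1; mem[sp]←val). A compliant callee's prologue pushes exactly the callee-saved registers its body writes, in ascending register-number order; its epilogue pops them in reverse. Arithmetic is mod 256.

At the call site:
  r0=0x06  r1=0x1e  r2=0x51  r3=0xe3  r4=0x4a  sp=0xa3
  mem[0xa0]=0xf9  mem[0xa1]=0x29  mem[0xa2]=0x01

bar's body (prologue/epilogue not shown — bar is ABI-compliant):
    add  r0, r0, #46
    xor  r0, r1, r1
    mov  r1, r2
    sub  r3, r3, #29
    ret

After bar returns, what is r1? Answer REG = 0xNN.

prologue: push r1 -> mem[0xa2]=0x1e, sp=0xa2
body[0] add  r0, r0, #46 -> r0=0x34
body[1] xor  r0, r1, r1 -> r0=0x00
body[2] mov  r1, r2 -> r1=0x51
body[3] sub  r3, r3, #29 -> r3=0xc6
epilogue: pop r1=0x1e, sp=0xa3
r1 is callee-saved -> restored

REG = 0x1e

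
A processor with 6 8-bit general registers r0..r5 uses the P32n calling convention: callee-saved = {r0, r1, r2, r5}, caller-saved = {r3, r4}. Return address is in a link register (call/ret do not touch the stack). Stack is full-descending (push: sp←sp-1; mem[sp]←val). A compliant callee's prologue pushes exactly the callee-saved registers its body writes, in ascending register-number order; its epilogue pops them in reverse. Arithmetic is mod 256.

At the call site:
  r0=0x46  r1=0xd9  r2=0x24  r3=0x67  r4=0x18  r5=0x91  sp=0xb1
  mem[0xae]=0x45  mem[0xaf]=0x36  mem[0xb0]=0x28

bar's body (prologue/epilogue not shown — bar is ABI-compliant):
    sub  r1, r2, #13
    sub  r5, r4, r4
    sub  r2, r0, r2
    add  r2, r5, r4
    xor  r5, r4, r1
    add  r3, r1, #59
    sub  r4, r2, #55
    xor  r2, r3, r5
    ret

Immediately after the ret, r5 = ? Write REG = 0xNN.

REG = 0x91

prologue: push r1 -> mem[0xb0]=0xd9, sp=0xb0
prologue: push r2 -> mem[0xaf]=0x24, sp=0xaf
prologue: push r5 -> mem[0xae]=0x91, sp=0xae
body[0] sub  r1, r2, #13 -> r1=0x17
body[1] sub  r5, r4, r4 -> r5=0x00
body[2] sub  r2, r0, r2 -> r2=0x22
body[3] add  r2, r5, r4 -> r2=0x18
body[4] xor  r5, r4, r1 -> r5=0x0f
body[5] add  r3, r1, #59 -> r3=0x52
body[6] sub  r4, r2, #55 -> r4=0xe1
body[7] xor  r2, r3, r5 -> r2=0x5d
epilogue: pop r5=0x91, sp=0xaf
epilogue: pop r2=0x24, sp=0xb0
epilogue: pop r1=0xd9, sp=0xb1
r5 is callee-saved -> restored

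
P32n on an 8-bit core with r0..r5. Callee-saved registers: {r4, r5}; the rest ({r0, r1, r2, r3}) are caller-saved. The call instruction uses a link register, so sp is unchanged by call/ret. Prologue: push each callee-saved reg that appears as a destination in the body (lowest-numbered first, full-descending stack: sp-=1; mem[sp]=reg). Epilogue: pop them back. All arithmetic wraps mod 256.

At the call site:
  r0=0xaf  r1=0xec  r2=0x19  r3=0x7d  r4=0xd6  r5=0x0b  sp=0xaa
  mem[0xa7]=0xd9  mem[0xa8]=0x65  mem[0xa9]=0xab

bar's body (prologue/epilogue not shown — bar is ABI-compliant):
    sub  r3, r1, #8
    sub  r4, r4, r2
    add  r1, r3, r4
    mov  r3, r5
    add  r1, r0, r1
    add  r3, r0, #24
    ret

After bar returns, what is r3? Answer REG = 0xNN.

prologue: push r4 -> mem[0xa9]=0xd6, sp=0xa9
body[0] sub  r3, r1, #8 -> r3=0xe4
body[1] sub  r4, r4, r2 -> r4=0xbd
body[2] add  r1, r3, r4 -> r1=0xa1
body[3] mov  r3, r5 -> r3=0x0b
body[4] add  r1, r0, r1 -> r1=0x50
body[5] add  r3, r0, #24 -> r3=0xc7
epilogue: pop r4=0xd6, sp=0xaa
r3 is caller-saved -> body value

REG = 0xc7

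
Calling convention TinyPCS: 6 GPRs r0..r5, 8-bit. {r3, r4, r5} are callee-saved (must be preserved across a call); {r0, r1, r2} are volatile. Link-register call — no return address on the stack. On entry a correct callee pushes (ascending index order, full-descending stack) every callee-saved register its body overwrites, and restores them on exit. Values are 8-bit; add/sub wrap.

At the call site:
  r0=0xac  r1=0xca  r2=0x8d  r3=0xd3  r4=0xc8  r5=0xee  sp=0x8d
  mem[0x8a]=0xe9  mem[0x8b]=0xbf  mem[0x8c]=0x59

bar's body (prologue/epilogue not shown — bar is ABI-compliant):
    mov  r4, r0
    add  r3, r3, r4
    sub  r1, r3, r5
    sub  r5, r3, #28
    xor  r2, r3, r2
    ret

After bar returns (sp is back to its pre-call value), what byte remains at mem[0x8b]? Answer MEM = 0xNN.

MEM = 0xc8

prologue: push r3 → mem[0x8c]=0xd3, sp=0x8c
prologue: push r4 → mem[0x8b]=0xc8, sp=0x8b
prologue: push r5 → mem[0x8a]=0xee, sp=0x8a
body[0] mov  r4, r0 → r4=0xac
body[1] add  r3, r3, r4 → r3=0x7f
body[2] sub  r1, r3, r5 → r1=0x91
body[3] sub  r5, r3, #28 → r5=0x63
body[4] xor  r2, r3, r2 → r2=0xf2
epilogue: pop r5=0xee, sp=0x8b
epilogue: pop r4=0xc8, sp=0x8c
epilogue: pop r3=0xd3, sp=0x8d
prologue pushed ['r3', 'r4', 'r5'] at ['0x8c', '0x8b', '0x8a']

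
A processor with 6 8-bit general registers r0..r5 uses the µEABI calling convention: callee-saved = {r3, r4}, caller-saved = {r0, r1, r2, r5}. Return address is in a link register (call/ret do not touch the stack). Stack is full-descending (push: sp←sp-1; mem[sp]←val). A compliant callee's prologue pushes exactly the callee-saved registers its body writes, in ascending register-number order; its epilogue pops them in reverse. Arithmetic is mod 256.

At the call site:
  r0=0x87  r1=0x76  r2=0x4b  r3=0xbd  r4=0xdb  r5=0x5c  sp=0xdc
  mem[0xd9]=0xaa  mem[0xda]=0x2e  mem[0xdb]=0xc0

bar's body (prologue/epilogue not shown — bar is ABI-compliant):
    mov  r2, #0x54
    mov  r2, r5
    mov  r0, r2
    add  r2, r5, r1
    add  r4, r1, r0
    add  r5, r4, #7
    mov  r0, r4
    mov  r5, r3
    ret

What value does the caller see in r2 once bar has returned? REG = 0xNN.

prologue: push r4 → mem[0xdb]=0xdb, sp=0xdb
body[0] mov  r2, #0x54 → r2=0x54
body[1] mov  r2, r5 → r2=0x5c
body[2] mov  r0, r2 → r0=0x5c
body[3] add  r2, r5, r1 → r2=0xd2
body[4] add  r4, r1, r0 → r4=0xd2
body[5] add  r5, r4, #7 → r5=0xd9
body[6] mov  r0, r4 → r0=0xd2
body[7] mov  r5, r3 → r5=0xbd
epilogue: pop r4=0xdb, sp=0xdc
r2 is caller-saved → body value

REG = 0xd2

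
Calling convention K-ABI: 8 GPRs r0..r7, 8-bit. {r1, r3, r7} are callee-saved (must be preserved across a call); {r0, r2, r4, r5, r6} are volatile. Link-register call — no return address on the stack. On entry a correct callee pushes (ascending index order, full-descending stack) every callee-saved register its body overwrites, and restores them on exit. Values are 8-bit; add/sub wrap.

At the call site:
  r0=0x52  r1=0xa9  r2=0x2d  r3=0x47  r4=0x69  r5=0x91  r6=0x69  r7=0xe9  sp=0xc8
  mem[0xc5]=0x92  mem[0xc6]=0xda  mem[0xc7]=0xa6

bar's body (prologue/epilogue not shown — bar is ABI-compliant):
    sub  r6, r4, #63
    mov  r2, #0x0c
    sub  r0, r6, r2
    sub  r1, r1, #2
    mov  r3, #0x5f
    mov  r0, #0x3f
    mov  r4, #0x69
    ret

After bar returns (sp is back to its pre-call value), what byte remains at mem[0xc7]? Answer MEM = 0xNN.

prologue: push r1 → mem[0xc7]=0xa9, sp=0xc7
prologue: push r3 → mem[0xc6]=0x47, sp=0xc6
body[0] sub  r6, r4, #63 → r6=0x2a
body[1] mov  r2, #0x0c → r2=0x0c
body[2] sub  r0, r6, r2 → r0=0x1e
body[3] sub  r1, r1, #2 → r1=0xa7
body[4] mov  r3, #0x5f → r3=0x5f
body[5] mov  r0, #0x3f → r0=0x3f
body[6] mov  r4, #0x69 → r4=0x69
epilogue: pop r3=0x47, sp=0xc7
epilogue: pop r1=0xa9, sp=0xc8
prologue pushed ['r1', 'r3'] at ['0xc7', '0xc6']

MEM = 0xa9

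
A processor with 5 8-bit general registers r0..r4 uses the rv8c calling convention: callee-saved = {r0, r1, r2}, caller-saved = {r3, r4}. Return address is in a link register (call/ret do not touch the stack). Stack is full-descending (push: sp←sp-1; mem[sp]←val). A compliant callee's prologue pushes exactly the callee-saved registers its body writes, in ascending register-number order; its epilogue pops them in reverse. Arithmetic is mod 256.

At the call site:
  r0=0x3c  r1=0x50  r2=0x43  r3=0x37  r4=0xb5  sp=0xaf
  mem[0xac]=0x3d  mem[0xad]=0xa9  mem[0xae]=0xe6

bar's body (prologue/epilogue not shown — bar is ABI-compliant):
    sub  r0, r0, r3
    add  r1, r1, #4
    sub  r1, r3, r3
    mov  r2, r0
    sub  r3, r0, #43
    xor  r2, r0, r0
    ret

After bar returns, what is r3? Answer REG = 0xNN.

REG = 0xda

prologue: push r0 -> mem[0xae]=0x3c, sp=0xae
prologue: push r1 -> mem[0xad]=0x50, sp=0xad
prologue: push r2 -> mem[0xac]=0x43, sp=0xac
body[0] sub  r0, r0, r3 -> r0=0x05
body[1] add  r1, r1, #4 -> r1=0x54
body[2] sub  r1, r3, r3 -> r1=0x00
body[3] mov  r2, r0 -> r2=0x05
body[4] sub  r3, r0, #43 -> r3=0xda
body[5] xor  r2, r0, r0 -> r2=0x00
epilogue: pop r2=0x43, sp=0xad
epilogue: pop r1=0x50, sp=0xae
epilogue: pop r0=0x3c, sp=0xaf
r3 is caller-saved -> body value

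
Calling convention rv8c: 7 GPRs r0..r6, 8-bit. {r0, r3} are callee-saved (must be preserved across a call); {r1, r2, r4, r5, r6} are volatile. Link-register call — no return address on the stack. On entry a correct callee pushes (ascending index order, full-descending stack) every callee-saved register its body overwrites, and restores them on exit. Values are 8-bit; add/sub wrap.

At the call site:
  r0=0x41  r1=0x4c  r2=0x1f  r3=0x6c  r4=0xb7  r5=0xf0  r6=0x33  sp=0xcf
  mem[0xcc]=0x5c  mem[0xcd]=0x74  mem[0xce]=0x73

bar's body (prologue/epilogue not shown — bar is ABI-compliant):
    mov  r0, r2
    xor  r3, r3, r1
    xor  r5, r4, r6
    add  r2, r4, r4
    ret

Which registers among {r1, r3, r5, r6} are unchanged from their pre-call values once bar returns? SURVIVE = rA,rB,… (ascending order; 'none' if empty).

prologue: push r0 -> mem[0xce]=0x41, sp=0xce
prologue: push r3 -> mem[0xcd]=0x6c, sp=0xcd
body[0] mov  r0, r2 -> r0=0x1f
body[1] xor  r3, r3, r1 -> r3=0x20
body[2] xor  r5, r4, r6 -> r5=0x84
body[3] add  r2, r4, r4 -> r2=0x6e
epilogue: pop r3=0x6c, sp=0xce
epilogue: pop r0=0x41, sp=0xcf
r1: caller-saved, written=False
r3: callee-saved, written=True
r5: caller-saved, written=True
r6: caller-saved, written=False

SURVIVE = r1,r3,r6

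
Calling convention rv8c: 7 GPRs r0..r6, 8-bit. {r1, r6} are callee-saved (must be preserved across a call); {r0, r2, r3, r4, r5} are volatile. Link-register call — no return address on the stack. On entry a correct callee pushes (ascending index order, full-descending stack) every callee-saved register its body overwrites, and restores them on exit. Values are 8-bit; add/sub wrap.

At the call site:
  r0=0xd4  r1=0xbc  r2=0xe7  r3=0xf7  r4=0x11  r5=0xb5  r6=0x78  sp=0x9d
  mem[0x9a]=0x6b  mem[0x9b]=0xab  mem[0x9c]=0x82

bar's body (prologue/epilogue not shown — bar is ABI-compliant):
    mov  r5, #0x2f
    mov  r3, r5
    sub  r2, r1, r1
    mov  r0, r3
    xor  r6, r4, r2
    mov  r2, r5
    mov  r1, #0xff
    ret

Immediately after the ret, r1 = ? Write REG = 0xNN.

prologue: push r1 -> mem[0x9c]=0xbc, sp=0x9c
prologue: push r6 -> mem[0x9b]=0x78, sp=0x9b
body[0] mov  r5, #0x2f -> r5=0x2f
body[1] mov  r3, r5 -> r3=0x2f
body[2] sub  r2, r1, r1 -> r2=0x00
body[3] mov  r0, r3 -> r0=0x2f
body[4] xor  r6, r4, r2 -> r6=0x11
body[5] mov  r2, r5 -> r2=0x2f
body[6] mov  r1, #0xff -> r1=0xff
epilogue: pop r6=0x78, sp=0x9c
epilogue: pop r1=0xbc, sp=0x9d
r1 is callee-saved -> restored

REG = 0xbc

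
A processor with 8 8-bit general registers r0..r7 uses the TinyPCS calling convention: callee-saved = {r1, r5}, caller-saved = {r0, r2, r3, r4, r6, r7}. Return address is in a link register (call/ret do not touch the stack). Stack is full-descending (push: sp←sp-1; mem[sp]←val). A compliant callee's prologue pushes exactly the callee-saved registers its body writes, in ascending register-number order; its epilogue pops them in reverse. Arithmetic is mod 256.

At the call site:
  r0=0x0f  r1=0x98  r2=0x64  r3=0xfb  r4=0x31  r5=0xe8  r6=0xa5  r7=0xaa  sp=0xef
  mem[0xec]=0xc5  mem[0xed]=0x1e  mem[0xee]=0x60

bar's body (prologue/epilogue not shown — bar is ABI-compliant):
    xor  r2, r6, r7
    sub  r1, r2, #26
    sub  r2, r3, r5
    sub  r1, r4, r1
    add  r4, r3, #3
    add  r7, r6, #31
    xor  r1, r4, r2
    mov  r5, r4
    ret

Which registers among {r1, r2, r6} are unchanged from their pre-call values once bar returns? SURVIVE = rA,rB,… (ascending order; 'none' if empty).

prologue: push r1 -> mem[0xee]=0x98, sp=0xee
prologue: push r5 -> mem[0xed]=0xe8, sp=0xed
body[0] xor  r2, r6, r7 -> r2=0x0f
body[1] sub  r1, r2, #26 -> r1=0xf5
body[2] sub  r2, r3, r5 -> r2=0x13
body[3] sub  r1, r4, r1 -> r1=0x3c
body[4] add  r4, r3, #3 -> r4=0xfe
body[5] add  r7, r6, #31 -> r7=0xc4
body[6] xor  r1, r4, r2 -> r1=0xed
body[7] mov  r5, r4 -> r5=0xfe
epilogue: pop r5=0xe8, sp=0xee
epilogue: pop r1=0x98, sp=0xef
r1: callee-saved, written=True
r2: caller-saved, written=True
r6: caller-saved, written=False

SURVIVE = r1,r6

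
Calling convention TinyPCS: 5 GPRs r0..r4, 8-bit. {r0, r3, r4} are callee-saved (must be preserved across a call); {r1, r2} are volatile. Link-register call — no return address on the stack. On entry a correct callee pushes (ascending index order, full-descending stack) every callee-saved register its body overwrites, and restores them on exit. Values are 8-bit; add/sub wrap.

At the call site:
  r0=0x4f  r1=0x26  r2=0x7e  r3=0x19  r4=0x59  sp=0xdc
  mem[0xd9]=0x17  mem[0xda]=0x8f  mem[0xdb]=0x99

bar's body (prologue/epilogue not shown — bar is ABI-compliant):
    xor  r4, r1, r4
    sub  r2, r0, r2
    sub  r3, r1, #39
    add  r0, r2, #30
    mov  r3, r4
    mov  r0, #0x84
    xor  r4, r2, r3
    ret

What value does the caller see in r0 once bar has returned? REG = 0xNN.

prologue: push r0 -> mem[0xdb]=0x4f, sp=0xdb
prologue: push r3 -> mem[0xda]=0x19, sp=0xda
prologue: push r4 -> mem[0xd9]=0x59, sp=0xd9
body[0] xor  r4, r1, r4 -> r4=0x7f
body[1] sub  r2, r0, r2 -> r2=0xd1
body[2] sub  r3, r1, #39 -> r3=0xff
body[3] add  r0, r2, #30 -> r0=0xef
body[4] mov  r3, r4 -> r3=0x7f
body[5] mov  r0, #0x84 -> r0=0x84
body[6] xor  r4, r2, r3 -> r4=0xae
epilogue: pop r4=0x59, sp=0xda
epilogue: pop r3=0x19, sp=0xdb
epilogue: pop r0=0x4f, sp=0xdc
r0 is callee-saved -> restored

REG = 0x4f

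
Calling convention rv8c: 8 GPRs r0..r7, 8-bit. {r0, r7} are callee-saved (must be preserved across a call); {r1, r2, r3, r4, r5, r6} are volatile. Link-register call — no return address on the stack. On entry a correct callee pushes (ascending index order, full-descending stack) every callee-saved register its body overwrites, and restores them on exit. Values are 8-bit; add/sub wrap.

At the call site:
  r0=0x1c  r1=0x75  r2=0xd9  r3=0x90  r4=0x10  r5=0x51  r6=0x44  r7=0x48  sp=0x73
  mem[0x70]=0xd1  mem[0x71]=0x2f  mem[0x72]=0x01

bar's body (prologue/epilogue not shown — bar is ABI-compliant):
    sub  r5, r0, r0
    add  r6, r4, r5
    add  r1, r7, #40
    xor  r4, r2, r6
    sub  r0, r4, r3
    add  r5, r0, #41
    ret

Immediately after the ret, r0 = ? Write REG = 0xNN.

REG = 0x1c

prologue: push r0 -> mem[0x72]=0x1c, sp=0x72
body[0] sub  r5, r0, r0 -> r5=0x00
body[1] add  r6, r4, r5 -> r6=0x10
body[2] add  r1, r7, #40 -> r1=0x70
body[3] xor  r4, r2, r6 -> r4=0xc9
body[4] sub  r0, r4, r3 -> r0=0x39
body[5] add  r5, r0, #41 -> r5=0x62
epilogue: pop r0=0x1c, sp=0x73
r0 is callee-saved -> restored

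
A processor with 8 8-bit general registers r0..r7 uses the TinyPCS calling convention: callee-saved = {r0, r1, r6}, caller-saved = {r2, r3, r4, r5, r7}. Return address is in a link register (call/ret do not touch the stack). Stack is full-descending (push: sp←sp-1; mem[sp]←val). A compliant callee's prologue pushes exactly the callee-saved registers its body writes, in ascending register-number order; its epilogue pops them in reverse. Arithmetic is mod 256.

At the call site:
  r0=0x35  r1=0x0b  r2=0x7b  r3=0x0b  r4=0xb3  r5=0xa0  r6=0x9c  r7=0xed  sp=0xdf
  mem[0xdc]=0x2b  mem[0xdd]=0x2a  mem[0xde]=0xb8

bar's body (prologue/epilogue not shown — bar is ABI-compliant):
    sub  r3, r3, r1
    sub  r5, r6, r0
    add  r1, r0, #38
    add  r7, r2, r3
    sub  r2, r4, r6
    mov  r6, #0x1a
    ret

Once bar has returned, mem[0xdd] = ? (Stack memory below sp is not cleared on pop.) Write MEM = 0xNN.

prologue: push r1 → mem[0xde]=0x0b, sp=0xde
prologue: push r6 → mem[0xdd]=0x9c, sp=0xdd
body[0] sub  r3, r3, r1 → r3=0x00
body[1] sub  r5, r6, r0 → r5=0x67
body[2] add  r1, r0, #38 → r1=0x5b
body[3] add  r7, r2, r3 → r7=0x7b
body[4] sub  r2, r4, r6 → r2=0x17
body[5] mov  r6, #0x1a → r6=0x1a
epilogue: pop r6=0x9c, sp=0xde
epilogue: pop r1=0x0b, sp=0xdf
prologue pushed ['r1', 'r6'] at ['0xde', '0xdd']

MEM = 0x9c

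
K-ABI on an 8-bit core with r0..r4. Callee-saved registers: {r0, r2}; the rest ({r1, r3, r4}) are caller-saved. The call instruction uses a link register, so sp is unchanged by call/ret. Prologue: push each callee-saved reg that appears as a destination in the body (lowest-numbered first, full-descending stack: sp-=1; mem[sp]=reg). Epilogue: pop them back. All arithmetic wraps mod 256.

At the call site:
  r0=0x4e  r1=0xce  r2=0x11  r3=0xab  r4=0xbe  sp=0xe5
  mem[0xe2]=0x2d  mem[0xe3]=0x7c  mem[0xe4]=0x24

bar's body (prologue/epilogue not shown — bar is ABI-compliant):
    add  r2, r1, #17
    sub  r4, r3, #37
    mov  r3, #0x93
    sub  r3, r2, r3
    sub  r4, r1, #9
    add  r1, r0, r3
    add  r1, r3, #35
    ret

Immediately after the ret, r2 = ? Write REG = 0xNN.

REG = 0x11

prologue: push r2 → mem[0xe4]=0x11, sp=0xe4
body[0] add  r2, r1, #17 → r2=0xdf
body[1] sub  r4, r3, #37 → r4=0x86
body[2] mov  r3, #0x93 → r3=0x93
body[3] sub  r3, r2, r3 → r3=0x4c
body[4] sub  r4, r1, #9 → r4=0xc5
body[5] add  r1, r0, r3 → r1=0x9a
body[6] add  r1, r3, #35 → r1=0x6f
epilogue: pop r2=0x11, sp=0xe5
r2 is callee-saved → restored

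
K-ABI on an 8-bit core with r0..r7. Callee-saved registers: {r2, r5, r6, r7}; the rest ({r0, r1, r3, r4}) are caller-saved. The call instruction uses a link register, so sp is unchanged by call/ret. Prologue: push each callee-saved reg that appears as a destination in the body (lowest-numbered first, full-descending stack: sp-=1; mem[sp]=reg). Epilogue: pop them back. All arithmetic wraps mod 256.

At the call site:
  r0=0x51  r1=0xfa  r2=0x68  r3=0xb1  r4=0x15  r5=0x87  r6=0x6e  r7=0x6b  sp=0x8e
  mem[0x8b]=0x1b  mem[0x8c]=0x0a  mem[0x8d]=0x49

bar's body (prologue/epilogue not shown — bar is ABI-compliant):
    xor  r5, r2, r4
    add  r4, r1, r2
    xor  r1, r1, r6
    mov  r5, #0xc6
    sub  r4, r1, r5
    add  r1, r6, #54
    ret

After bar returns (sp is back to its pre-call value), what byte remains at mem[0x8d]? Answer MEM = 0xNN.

prologue: push r5 → mem[0x8d]=0x87, sp=0x8d
body[0] xor  r5, r2, r4 → r5=0x7d
body[1] add  r4, r1, r2 → r4=0x62
body[2] xor  r1, r1, r6 → r1=0x94
body[3] mov  r5, #0xc6 → r5=0xc6
body[4] sub  r4, r1, r5 → r4=0xce
body[5] add  r1, r6, #54 → r1=0xa4
epilogue: pop r5=0x87, sp=0x8e
prologue pushed ['r5'] at ['0x8d']

MEM = 0x87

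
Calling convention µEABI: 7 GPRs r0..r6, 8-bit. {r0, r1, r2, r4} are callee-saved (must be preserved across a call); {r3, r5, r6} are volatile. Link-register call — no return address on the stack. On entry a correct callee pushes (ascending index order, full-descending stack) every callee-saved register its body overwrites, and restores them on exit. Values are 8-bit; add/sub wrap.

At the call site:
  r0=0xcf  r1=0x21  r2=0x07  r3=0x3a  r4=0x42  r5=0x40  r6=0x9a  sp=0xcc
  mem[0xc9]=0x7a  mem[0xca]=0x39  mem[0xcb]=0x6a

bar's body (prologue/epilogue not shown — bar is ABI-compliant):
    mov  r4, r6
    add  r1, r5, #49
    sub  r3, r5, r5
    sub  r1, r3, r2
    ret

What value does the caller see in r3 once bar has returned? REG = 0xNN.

REG = 0x00

prologue: push r1 → mem[0xcb]=0x21, sp=0xcb
prologue: push r4 → mem[0xca]=0x42, sp=0xca
body[0] mov  r4, r6 → r4=0x9a
body[1] add  r1, r5, #49 → r1=0x71
body[2] sub  r3, r5, r5 → r3=0x00
body[3] sub  r1, r3, r2 → r1=0xf9
epilogue: pop r4=0x42, sp=0xcb
epilogue: pop r1=0x21, sp=0xcc
r3 is caller-saved → body value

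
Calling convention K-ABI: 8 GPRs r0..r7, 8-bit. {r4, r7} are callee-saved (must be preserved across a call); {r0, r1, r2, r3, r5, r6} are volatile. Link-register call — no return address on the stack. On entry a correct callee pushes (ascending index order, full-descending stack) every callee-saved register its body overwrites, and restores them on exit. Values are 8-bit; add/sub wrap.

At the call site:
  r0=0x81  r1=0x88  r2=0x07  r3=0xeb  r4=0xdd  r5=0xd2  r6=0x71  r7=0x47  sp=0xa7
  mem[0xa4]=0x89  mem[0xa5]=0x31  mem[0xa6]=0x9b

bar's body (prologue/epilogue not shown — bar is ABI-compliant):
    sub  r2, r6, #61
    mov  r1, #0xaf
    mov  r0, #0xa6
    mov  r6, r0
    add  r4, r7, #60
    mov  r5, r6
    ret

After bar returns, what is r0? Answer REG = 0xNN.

prologue: push r4 -> mem[0xa6]=0xdd, sp=0xa6
body[0] sub  r2, r6, #61 -> r2=0x34
body[1] mov  r1, #0xaf -> r1=0xaf
body[2] mov  r0, #0xa6 -> r0=0xa6
body[3] mov  r6, r0 -> r6=0xa6
body[4] add  r4, r7, #60 -> r4=0x83
body[5] mov  r5, r6 -> r5=0xa6
epilogue: pop r4=0xdd, sp=0xa7
r0 is caller-saved -> body value

REG = 0xa6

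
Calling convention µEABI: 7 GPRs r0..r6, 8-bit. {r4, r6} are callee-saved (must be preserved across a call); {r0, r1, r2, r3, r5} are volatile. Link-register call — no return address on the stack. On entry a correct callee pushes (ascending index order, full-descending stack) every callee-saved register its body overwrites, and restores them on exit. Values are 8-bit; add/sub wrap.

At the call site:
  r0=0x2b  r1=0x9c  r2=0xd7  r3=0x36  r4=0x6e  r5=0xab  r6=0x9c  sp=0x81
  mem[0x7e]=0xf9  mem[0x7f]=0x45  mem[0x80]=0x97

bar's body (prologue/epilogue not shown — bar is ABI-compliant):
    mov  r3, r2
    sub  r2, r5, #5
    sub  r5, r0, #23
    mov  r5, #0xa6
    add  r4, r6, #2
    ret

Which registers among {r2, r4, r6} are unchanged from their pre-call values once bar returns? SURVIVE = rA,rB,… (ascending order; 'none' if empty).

SURVIVE = r4,r6

prologue: push r4 -> mem[0x80]=0x6e, sp=0x80
body[0] mov  r3, r2 -> r3=0xd7
body[1] sub  r2, r5, #5 -> r2=0xa6
body[2] sub  r5, r0, #23 -> r5=0x14
body[3] mov  r5, #0xa6 -> r5=0xa6
body[4] add  r4, r6, #2 -> r4=0x9e
epilogue: pop r4=0x6e, sp=0x81
r2: caller-saved, written=True
r4: callee-saved, written=True
r6: callee-saved, written=False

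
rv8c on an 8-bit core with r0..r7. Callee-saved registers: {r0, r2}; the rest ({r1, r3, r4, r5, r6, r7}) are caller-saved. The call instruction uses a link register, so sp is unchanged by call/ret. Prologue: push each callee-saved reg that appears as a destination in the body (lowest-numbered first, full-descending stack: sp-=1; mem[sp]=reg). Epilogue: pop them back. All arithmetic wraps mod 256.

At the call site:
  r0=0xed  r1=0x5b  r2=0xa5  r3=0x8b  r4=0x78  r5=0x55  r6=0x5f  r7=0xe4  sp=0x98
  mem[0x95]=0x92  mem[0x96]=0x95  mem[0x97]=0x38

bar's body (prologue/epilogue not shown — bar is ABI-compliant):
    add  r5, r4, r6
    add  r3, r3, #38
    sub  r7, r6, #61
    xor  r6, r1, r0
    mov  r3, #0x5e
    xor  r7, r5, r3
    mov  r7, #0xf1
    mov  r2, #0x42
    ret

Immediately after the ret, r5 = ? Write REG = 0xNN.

REG = 0xd7

prologue: push r2 → mem[0x97]=0xa5, sp=0x97
body[0] add  r5, r4, r6 → r5=0xd7
body[1] add  r3, r3, #38 → r3=0xb1
body[2] sub  r7, r6, #61 → r7=0x22
body[3] xor  r6, r1, r0 → r6=0xb6
body[4] mov  r3, #0x5e → r3=0x5e
body[5] xor  r7, r5, r3 → r7=0x89
body[6] mov  r7, #0xf1 → r7=0xf1
body[7] mov  r2, #0x42 → r2=0x42
epilogue: pop r2=0xa5, sp=0x98
r5 is caller-saved → body value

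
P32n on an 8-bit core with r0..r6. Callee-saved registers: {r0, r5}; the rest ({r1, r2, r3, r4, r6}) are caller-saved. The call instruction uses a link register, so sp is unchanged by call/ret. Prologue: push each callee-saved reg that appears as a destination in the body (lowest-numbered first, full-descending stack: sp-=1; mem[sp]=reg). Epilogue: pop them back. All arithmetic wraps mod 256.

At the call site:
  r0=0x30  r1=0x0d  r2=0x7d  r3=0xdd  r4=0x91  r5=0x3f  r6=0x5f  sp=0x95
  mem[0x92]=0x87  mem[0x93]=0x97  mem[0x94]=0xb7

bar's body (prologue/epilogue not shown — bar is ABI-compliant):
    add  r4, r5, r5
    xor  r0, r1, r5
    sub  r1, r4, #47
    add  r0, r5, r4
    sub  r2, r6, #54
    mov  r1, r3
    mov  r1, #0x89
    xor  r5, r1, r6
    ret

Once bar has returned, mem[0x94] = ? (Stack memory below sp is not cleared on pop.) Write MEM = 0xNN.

MEM = 0x30

prologue: push r0 -> mem[0x94]=0x30, sp=0x94
prologue: push r5 -> mem[0x93]=0x3f, sp=0x93
body[0] add  r4, r5, r5 -> r4=0x7e
body[1] xor  r0, r1, r5 -> r0=0x32
body[2] sub  r1, r4, #47 -> r1=0x4f
body[3] add  r0, r5, r4 -> r0=0xbd
body[4] sub  r2, r6, #54 -> r2=0x29
body[5] mov  r1, r3 -> r1=0xdd
body[6] mov  r1, #0x89 -> r1=0x89
body[7] xor  r5, r1, r6 -> r5=0xd6
epilogue: pop r5=0x3f, sp=0x94
epilogue: pop r0=0x30, sp=0x95
prologue pushed ['r0', 'r5'] at ['0x94', '0x93']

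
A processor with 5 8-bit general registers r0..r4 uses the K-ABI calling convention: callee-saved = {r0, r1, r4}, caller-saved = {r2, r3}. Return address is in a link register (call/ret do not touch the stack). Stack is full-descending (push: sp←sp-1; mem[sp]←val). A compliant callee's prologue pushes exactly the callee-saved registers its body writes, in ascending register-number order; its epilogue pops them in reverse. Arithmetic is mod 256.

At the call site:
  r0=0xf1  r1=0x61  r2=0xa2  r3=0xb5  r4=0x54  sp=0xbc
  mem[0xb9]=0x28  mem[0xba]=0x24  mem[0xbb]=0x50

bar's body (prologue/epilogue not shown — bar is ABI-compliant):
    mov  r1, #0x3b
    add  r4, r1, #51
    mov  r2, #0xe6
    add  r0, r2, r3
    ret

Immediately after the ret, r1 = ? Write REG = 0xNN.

prologue: push r0 → mem[0xbb]=0xf1, sp=0xbb
prologue: push r1 → mem[0xba]=0x61, sp=0xba
prologue: push r4 → mem[0xb9]=0x54, sp=0xb9
body[0] mov  r1, #0x3b → r1=0x3b
body[1] add  r4, r1, #51 → r4=0x6e
body[2] mov  r2, #0xe6 → r2=0xe6
body[3] add  r0, r2, r3 → r0=0x9b
epilogue: pop r4=0x54, sp=0xba
epilogue: pop r1=0x61, sp=0xbb
epilogue: pop r0=0xf1, sp=0xbc
r1 is callee-saved → restored

REG = 0x61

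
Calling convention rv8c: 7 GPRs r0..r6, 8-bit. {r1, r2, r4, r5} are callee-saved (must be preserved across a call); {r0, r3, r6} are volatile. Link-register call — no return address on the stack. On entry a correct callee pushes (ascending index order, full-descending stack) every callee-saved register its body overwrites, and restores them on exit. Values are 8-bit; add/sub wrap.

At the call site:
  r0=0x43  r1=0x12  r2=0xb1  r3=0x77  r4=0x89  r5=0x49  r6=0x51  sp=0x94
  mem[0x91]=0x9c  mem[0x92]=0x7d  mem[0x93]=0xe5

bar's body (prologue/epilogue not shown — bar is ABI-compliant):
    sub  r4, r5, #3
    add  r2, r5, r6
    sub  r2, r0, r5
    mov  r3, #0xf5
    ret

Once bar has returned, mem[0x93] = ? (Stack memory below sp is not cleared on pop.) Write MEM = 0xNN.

prologue: push r2 → mem[0x93]=0xb1, sp=0x93
prologue: push r4 → mem[0x92]=0x89, sp=0x92
body[0] sub  r4, r5, #3 → r4=0x46
body[1] add  r2, r5, r6 → r2=0x9a
body[2] sub  r2, r0, r5 → r2=0xfa
body[3] mov  r3, #0xf5 → r3=0xf5
epilogue: pop r4=0x89, sp=0x93
epilogue: pop r2=0xb1, sp=0x94
prologue pushed ['r2', 'r4'] at ['0x93', '0x92']

MEM = 0xb1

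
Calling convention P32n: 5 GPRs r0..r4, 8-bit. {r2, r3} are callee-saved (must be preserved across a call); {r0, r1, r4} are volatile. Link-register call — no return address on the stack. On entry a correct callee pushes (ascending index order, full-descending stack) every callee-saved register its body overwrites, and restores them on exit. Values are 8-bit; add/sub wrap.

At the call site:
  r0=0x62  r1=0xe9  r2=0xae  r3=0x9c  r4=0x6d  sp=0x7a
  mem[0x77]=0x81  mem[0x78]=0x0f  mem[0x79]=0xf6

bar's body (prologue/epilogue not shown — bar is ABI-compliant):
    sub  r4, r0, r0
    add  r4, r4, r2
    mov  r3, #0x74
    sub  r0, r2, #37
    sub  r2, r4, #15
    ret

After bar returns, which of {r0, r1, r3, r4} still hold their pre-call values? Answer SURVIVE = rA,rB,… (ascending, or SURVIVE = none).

prologue: push r2 → mem[0x79]=0xae, sp=0x79
prologue: push r3 → mem[0x78]=0x9c, sp=0x78
body[0] sub  r4, r0, r0 → r4=0x00
body[1] add  r4, r4, r2 → r4=0xae
body[2] mov  r3, #0x74 → r3=0x74
body[3] sub  r0, r2, #37 → r0=0x89
body[4] sub  r2, r4, #15 → r2=0x9f
epilogue: pop r3=0x9c, sp=0x79
epilogue: pop r2=0xae, sp=0x7a
r0: caller-saved, written=True
r1: caller-saved, written=False
r3: callee-saved, written=True
r4: caller-saved, written=True

SURVIVE = r1,r3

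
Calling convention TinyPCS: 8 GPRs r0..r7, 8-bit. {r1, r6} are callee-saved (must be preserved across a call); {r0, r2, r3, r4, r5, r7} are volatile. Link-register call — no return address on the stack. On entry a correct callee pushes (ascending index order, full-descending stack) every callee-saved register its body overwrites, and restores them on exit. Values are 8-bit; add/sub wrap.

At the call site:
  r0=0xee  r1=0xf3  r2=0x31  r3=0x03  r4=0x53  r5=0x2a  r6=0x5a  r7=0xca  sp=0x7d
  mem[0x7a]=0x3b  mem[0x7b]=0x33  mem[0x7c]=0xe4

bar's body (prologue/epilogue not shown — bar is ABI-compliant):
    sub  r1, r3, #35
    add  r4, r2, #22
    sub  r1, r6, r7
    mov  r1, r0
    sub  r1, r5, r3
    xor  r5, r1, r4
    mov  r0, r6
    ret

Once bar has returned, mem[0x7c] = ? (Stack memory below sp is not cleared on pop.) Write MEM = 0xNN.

prologue: push r1 → mem[0x7c]=0xf3, sp=0x7c
body[0] sub  r1, r3, #35 → r1=0xe0
body[1] add  r4, r2, #22 → r4=0x47
body[2] sub  r1, r6, r7 → r1=0x90
body[3] mov  r1, r0 → r1=0xee
body[4] sub  r1, r5, r3 → r1=0x27
body[5] xor  r5, r1, r4 → r5=0x60
body[6] mov  r0, r6 → r0=0x5a
epilogue: pop r1=0xf3, sp=0x7d
prologue pushed ['r1'] at ['0x7c']

MEM = 0xf3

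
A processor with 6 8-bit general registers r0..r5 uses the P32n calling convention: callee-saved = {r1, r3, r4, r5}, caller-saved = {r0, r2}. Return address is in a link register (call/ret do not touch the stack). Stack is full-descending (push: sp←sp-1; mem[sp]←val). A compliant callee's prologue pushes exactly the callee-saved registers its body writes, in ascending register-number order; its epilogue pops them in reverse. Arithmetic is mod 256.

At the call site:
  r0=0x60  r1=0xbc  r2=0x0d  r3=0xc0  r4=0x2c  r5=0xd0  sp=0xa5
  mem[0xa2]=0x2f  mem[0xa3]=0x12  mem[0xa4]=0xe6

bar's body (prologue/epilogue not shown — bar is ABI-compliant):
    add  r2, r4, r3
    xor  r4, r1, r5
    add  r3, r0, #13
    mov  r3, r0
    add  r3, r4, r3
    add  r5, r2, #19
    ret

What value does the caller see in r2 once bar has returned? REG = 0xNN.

prologue: push r3 → mem[0xa4]=0xc0, sp=0xa4
prologue: push r4 → mem[0xa3]=0x2c, sp=0xa3
prologue: push r5 → mem[0xa2]=0xd0, sp=0xa2
body[0] add  r2, r4, r3 → r2=0xec
body[1] xor  r4, r1, r5 → r4=0x6c
body[2] add  r3, r0, #13 → r3=0x6d
body[3] mov  r3, r0 → r3=0x60
body[4] add  r3, r4, r3 → r3=0xcc
body[5] add  r5, r2, #19 → r5=0xff
epilogue: pop r5=0xd0, sp=0xa3
epilogue: pop r4=0x2c, sp=0xa4
epilogue: pop r3=0xc0, sp=0xa5
r2 is caller-saved → body value

REG = 0xec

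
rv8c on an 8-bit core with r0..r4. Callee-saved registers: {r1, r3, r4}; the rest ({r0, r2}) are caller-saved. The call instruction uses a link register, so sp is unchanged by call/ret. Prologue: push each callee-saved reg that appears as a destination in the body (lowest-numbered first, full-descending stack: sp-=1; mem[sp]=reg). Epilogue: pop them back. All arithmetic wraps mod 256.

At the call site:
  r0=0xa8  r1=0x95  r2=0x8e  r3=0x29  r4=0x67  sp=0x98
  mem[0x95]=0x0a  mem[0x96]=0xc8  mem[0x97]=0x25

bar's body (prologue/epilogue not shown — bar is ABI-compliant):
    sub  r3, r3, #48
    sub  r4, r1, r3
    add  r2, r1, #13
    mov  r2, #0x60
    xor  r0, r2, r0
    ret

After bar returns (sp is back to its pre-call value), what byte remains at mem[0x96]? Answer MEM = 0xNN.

MEM = 0x67

prologue: push r3 → mem[0x97]=0x29, sp=0x97
prologue: push r4 → mem[0x96]=0x67, sp=0x96
body[0] sub  r3, r3, #48 → r3=0xf9
body[1] sub  r4, r1, r3 → r4=0x9c
body[2] add  r2, r1, #13 → r2=0xa2
body[3] mov  r2, #0x60 → r2=0x60
body[4] xor  r0, r2, r0 → r0=0xc8
epilogue: pop r4=0x67, sp=0x97
epilogue: pop r3=0x29, sp=0x98
prologue pushed ['r3', 'r4'] at ['0x97', '0x96']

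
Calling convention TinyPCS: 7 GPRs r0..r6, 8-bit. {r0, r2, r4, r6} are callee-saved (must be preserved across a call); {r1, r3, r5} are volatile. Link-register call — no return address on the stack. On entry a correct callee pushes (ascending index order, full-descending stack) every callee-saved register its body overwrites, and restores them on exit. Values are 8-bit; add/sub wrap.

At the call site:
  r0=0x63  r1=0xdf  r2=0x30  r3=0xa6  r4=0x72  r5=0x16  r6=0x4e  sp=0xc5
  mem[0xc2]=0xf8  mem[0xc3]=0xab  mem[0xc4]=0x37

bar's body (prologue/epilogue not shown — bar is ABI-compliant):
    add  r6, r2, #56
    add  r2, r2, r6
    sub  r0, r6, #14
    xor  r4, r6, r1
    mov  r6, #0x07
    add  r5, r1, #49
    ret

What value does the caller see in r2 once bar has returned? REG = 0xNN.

REG = 0x30

prologue: push r0 → mem[0xc4]=0x63, sp=0xc4
prologue: push r2 → mem[0xc3]=0x30, sp=0xc3
prologue: push r4 → mem[0xc2]=0x72, sp=0xc2
prologue: push r6 → mem[0xc1]=0x4e, sp=0xc1
body[0] add  r6, r2, #56 → r6=0x68
body[1] add  r2, r2, r6 → r2=0x98
body[2] sub  r0, r6, #14 → r0=0x5a
body[3] xor  r4, r6, r1 → r4=0xb7
body[4] mov  r6, #0x07 → r6=0x07
body[5] add  r5, r1, #49 → r5=0x10
epilogue: pop r6=0x4e, sp=0xc2
epilogue: pop r4=0x72, sp=0xc3
epilogue: pop r2=0x30, sp=0xc4
epilogue: pop r0=0x63, sp=0xc5
r2 is callee-saved → restored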